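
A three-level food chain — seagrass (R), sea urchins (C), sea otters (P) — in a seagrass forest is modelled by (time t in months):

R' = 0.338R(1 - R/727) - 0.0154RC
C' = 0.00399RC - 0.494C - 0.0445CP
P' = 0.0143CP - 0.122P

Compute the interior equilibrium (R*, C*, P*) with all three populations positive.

From dP/dt = 0: 0.0143C* = 0.122, so C* = 8.53.
From dR/dt = 0: 0.338(1 - R*/727) = 0.0154·8.53, giving R* = 727·(1 - 0.389) = 444.
From dC/dt = 0: 0.00399·444 - 0.494 = 0.0445P*, so P* = 1.28/0.0445 = 28.7.

R* ≈ 444, C* ≈ 8.53, P* ≈ 28.7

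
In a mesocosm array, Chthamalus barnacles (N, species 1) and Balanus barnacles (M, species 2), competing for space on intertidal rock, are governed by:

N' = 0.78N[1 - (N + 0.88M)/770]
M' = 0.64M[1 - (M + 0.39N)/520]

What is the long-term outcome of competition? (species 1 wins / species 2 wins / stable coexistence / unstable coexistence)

stable coexistence

Compare the nullcline intercepts: K1/α12 = 770/0.88 = 875 > K2 = 520; K2/α21 = 520/0.39 = 1330 > K1 = 770.
Since both inequalities hold, each species can invade when rare, so the interior equilibrium is stable.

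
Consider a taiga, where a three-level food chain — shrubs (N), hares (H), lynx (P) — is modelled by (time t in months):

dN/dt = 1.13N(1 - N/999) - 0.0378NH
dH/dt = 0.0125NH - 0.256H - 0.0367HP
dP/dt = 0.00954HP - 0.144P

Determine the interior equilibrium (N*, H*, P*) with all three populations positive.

From dP/dt = 0: 0.00954H* = 0.144, so H* = 15.1.
From dN/dt = 0: 1.13(1 - N*/999) = 0.0378·15.1, giving N* = 999·(1 - 0.505) = 495.
From dH/dt = 0: 0.0125·495 - 0.256 = 0.0367P*, so P* = 5.93/0.0367 = 161.

N* ≈ 495, H* ≈ 15.1, P* ≈ 161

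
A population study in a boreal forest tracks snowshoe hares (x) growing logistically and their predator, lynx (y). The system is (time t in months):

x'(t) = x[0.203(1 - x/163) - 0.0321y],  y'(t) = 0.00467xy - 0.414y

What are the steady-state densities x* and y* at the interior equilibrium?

From dy/dt = 0 with y > 0: 0.00467x* = 0.414, so x* = 88.7.
Substitute into dx/dt = 0: 0.203(1 - 88.7/163) = 0.0321y*.
The bracket is 0.456, giving y* = 0.0926/0.0321 = 2.88.

x* ≈ 88.7, y* ≈ 2.88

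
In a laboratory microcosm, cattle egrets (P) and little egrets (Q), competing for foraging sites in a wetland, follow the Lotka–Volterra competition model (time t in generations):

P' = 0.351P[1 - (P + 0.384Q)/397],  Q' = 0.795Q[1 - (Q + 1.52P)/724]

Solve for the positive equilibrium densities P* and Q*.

Setting both brackets to zero gives the nullclines P + 0.384Q = 397 and 1.52P + Q = 724.
Substituting Q = 724 - 1.52P into the first: P(1 - 0.384·1.52) = 397 - 0.384·724.
So P* = 119/0.416 = 286, and then Q* = 724 - 1.52·286 = 290.

P* ≈ 286, Q* ≈ 290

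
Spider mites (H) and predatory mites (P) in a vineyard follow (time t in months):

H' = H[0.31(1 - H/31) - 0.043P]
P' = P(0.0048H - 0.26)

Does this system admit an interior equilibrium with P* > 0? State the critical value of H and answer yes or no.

Threshold H = 54.2; K < 54.2, so no, the predator goes extinct.

The predator equation gives dP/dt > 0 only when H > 0.26/0.0048 = 54.2.
Without the predator, H → K = 31. Since 31 < 54.2, the predator cannot invade.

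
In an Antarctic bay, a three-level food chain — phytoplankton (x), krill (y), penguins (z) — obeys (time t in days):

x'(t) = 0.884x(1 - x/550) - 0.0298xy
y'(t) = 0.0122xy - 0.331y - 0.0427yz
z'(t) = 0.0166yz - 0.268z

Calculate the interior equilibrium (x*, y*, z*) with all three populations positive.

x* ≈ 251, y* ≈ 16.1, z* ≈ 63.9

From dz/dt = 0: 0.0166y* = 0.268, so y* = 16.1.
From dx/dt = 0: 0.884(1 - x*/550) = 0.0298·16.1, giving x* = 550·(1 - 0.544) = 251.
From dy/dt = 0: 0.0122·251 - 0.331 = 0.0427z*, so z* = 2.73/0.0427 = 63.9.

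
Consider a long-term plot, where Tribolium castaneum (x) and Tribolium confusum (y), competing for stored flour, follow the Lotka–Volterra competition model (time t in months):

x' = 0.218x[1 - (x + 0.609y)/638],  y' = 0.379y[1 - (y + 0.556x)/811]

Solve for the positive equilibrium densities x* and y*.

x* ≈ 218, y* ≈ 690

Setting both brackets to zero gives the nullclines x + 0.609y = 638 and 0.556x + y = 811.
Substituting y = 811 - 0.556x into the first: x(1 - 0.609·0.556) = 638 - 0.609·811.
So x* = 144/0.661 = 218, and then y* = 811 - 0.556·218 = 690.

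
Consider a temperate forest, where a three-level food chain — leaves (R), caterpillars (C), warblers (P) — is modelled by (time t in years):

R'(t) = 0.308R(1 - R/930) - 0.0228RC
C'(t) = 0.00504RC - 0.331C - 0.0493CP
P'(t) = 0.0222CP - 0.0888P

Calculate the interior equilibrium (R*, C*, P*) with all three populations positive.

R* ≈ 655, C* ≈ 4, P* ≈ 60.2

From dP/dt = 0: 0.0222C* = 0.0888, so C* = 4.
From dR/dt = 0: 0.308(1 - R*/930) = 0.0228·4, giving R* = 930·(1 - 0.296) = 655.
From dC/dt = 0: 0.00504·655 - 0.331 = 0.0493P*, so P* = 2.97/0.0493 = 60.2.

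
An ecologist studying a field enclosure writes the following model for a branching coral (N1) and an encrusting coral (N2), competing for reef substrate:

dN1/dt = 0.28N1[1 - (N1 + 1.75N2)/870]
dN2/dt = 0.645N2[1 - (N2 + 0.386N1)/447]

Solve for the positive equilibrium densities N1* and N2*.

Setting both brackets to zero gives the nullclines N1 + 1.75N2 = 870 and 0.386N1 + N2 = 447.
Substituting N2 = 447 - 0.386N1 into the first: N1(1 - 1.75·0.386) = 870 - 1.75·447.
So N1* = 87.8/0.325 = 270, and then N2* = 447 - 0.386·270 = 343.

N1* ≈ 270, N2* ≈ 343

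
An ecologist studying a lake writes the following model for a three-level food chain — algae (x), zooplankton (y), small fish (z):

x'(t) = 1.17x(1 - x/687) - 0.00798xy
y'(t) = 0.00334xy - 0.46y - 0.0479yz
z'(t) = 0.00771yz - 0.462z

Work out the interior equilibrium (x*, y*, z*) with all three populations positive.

x* ≈ 406, y* ≈ 59.9, z* ≈ 18.7

From dz/dt = 0: 0.00771y* = 0.462, so y* = 59.9.
From dx/dt = 0: 1.17(1 - x*/687) = 0.00798·59.9, giving x* = 687·(1 - 0.409) = 406.
From dy/dt = 0: 0.00334·406 - 0.46 = 0.0479z*, so z* = 0.897/0.0479 = 18.7.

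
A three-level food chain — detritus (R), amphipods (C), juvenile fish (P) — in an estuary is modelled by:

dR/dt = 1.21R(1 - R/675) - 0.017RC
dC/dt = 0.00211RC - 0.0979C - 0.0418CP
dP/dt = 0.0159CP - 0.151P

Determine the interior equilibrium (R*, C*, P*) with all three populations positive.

From dP/dt = 0: 0.0159C* = 0.151, so C* = 9.5.
From dR/dt = 0: 1.21(1 - R*/675) = 0.017·9.5, giving R* = 675·(1 - 0.133) = 585.
From dC/dt = 0: 0.00211·585 - 0.0979 = 0.0418P*, so P* = 1.14/0.0418 = 27.2.

R* ≈ 585, C* ≈ 9.5, P* ≈ 27.2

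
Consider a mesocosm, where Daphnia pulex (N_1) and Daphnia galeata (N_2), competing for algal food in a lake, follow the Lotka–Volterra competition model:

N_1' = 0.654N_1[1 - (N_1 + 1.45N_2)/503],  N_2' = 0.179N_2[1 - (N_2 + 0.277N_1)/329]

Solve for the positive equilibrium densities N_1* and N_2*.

Setting both brackets to zero gives the nullclines N_1 + 1.45N_2 = 503 and 0.277N_1 + N_2 = 329.
Substituting N_2 = 329 - 0.277N_1 into the first: N_1(1 - 1.45·0.277) = 503 - 1.45·329.
So N_1* = 25.9/0.598 = 43.4, and then N_2* = 329 - 0.277·43.4 = 317.

N_1* ≈ 43.4, N_2* ≈ 317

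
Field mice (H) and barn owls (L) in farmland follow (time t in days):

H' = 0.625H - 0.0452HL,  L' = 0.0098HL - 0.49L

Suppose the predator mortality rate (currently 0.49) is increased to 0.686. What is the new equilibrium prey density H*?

At the interior fixed point, setting dL/dt = 0 with L > 0 fixes H* = (predator death rate)/(HL coefficient) — independent of the other coefficients.
With the change, H* = 0.686/0.0098 = 70; it rises from 50.

H* ≈ 70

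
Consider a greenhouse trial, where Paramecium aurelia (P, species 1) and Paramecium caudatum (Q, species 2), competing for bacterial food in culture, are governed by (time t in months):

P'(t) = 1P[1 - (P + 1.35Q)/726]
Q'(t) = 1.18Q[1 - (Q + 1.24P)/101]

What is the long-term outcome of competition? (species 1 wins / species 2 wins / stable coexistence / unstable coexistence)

species 1 excludes species 2

Compare the nullcline intercepts: K1/α12 = 726/1.35 = 538 > K2 = 101; K2/α21 = 101/1.24 = 81.5 < K1 = 726.
Since the inequalities point opposite ways, species 1 can invade but species 2 cannot.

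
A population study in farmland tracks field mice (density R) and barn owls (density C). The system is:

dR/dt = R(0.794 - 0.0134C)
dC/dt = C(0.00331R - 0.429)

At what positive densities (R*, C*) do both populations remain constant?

R* ≈ 130, C* ≈ 59.3

Set dC/dt = 0 with C > 0: 0.00331R - 0.429 = 0, so R* = 0.429/0.00331 = 130.
Set dR/dt = 0 with R > 0: 0.794 - 0.0134C = 0, so C* = 0.794/0.0134 = 59.3.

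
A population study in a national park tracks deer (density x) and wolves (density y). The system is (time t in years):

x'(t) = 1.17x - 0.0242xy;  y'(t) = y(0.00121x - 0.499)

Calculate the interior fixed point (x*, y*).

x* ≈ 412, y* ≈ 48.3

Set dy/dt = 0 with y > 0: 0.00121x - 0.499 = 0, so x* = 0.499/0.00121 = 412.
Set dx/dt = 0 with x > 0: 1.17 - 0.0242y = 0, so y* = 1.17/0.0242 = 48.3.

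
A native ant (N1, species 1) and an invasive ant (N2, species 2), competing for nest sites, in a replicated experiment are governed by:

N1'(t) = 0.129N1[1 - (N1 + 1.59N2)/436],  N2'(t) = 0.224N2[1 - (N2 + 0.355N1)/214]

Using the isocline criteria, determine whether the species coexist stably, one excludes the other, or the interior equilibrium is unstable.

Compare the nullcline intercepts: K1/α12 = 436/1.59 = 274 > K2 = 214; K2/α21 = 214/0.355 = 603 > K1 = 436.
Since both inequalities hold, each species can invade when rare, so the interior equilibrium is stable.

stable coexistence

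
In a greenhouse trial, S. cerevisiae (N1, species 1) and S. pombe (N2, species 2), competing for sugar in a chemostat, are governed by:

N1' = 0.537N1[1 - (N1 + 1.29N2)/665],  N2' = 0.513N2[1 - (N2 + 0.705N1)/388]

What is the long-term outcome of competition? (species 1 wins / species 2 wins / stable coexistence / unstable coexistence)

species 1 excludes species 2

Compare the nullcline intercepts: K1/α12 = 665/1.29 = 516 > K2 = 388; K2/α21 = 388/0.705 = 550 < K1 = 665.
Since the inequalities point opposite ways, species 1 can invade but species 2 cannot.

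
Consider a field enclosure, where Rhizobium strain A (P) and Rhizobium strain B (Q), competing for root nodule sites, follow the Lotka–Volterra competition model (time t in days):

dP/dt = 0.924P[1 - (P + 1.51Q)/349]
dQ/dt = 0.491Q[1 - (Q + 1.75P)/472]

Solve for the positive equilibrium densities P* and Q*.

P* ≈ 221, Q* ≈ 84.5

Setting both brackets to zero gives the nullclines P + 1.51Q = 349 and 1.75P + Q = 472.
Substituting Q = 472 - 1.75P into the first: P(1 - 1.51·1.75) = 349 - 1.51·472.
So P* = -364/-1.64 = 221, and then Q* = 472 - 1.75·221 = 84.5.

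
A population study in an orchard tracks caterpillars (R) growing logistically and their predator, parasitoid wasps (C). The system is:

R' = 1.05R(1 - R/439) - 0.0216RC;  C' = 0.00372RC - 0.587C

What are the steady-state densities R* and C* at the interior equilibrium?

From dC/dt = 0 with C > 0: 0.00372R* = 0.587, so R* = 158.
Substitute into dR/dt = 0: 1.05(1 - 158/439) = 0.0216C*.
The bracket is 0.641, giving C* = 0.673/0.0216 = 31.1.

R* ≈ 158, C* ≈ 31.1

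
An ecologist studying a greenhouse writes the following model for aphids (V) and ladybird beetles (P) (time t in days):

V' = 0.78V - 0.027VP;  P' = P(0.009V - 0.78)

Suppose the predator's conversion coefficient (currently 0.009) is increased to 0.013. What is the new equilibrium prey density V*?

V* ≈ 60

At the interior fixed point, setting dP/dt = 0 with P > 0 fixes V* = (predator death rate)/(VP coefficient) — independent of the other coefficients.
With the change, V* = 0.78/0.013 = 60; it falls from 86.7.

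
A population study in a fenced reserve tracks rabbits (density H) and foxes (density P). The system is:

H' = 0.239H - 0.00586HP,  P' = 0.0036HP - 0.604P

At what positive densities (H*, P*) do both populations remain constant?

Set dP/dt = 0 with P > 0: 0.0036H - 0.604 = 0, so H* = 0.604/0.0036 = 168.
Set dH/dt = 0 with H > 0: 0.239 - 0.00586P = 0, so P* = 0.239/0.00586 = 40.8.

H* ≈ 168, P* ≈ 40.8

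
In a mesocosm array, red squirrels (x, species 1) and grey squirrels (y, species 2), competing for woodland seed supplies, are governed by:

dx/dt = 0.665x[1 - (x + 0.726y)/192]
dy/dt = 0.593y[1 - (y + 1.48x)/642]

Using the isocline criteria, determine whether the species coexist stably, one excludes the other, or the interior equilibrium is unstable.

Compare the nullcline intercepts: K1/α12 = 192/0.726 = 264 < K2 = 642; K2/α21 = 642/1.48 = 434 > K1 = 192.
Since the inequalities point opposite ways, species 2 can invade but species 1 cannot.

species 2 excludes species 1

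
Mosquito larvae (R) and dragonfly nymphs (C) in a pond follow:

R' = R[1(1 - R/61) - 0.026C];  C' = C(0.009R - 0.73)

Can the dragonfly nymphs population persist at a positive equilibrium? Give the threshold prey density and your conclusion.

The predator equation gives dC/dt > 0 only when R > 0.73/0.009 = 81.1.
Without the predator, R → K = 61. Since 61 < 81.1, the predator cannot invade.

Threshold R = 81.1; K < 81.1, so no, the predator goes extinct.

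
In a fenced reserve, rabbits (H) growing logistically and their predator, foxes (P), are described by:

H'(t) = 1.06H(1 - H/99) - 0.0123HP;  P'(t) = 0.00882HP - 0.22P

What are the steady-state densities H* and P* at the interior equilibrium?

From dP/dt = 0 with P > 0: 0.00882H* = 0.22, so H* = 24.9.
Substitute into dH/dt = 0: 1.06(1 - 24.9/99) = 0.0123P*.
The bracket is 0.748, giving P* = 0.793/0.0123 = 64.5.

H* ≈ 24.9, P* ≈ 64.5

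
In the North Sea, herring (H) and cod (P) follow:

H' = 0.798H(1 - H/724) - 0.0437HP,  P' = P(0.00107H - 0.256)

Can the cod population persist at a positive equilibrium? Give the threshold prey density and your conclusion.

Threshold H = 239; K > 239, so yes, the predator persists.

The predator equation gives dP/dt > 0 only when H > 0.256/0.00107 = 239.
Without the predator, H → K = 724. Since 724 > 239, the predator can invade and persist.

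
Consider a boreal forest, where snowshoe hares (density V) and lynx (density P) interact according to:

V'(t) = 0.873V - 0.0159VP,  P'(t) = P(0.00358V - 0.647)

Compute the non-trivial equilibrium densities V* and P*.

Set dP/dt = 0 with P > 0: 0.00358V - 0.647 = 0, so V* = 0.647/0.00358 = 181.
Set dV/dt = 0 with V > 0: 0.873 - 0.0159P = 0, so P* = 0.873/0.0159 = 54.9.

V* ≈ 181, P* ≈ 54.9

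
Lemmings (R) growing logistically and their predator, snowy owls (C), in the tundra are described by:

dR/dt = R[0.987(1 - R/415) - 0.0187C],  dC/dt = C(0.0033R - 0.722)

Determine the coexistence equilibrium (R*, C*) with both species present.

From dC/dt = 0 with C > 0: 0.0033R* = 0.722, so R* = 219.
Substitute into dR/dt = 0: 0.987(1 - 219/415) = 0.0187C*.
The bracket is 0.473, giving C* = 0.467/0.0187 = 25.

R* ≈ 219, C* ≈ 25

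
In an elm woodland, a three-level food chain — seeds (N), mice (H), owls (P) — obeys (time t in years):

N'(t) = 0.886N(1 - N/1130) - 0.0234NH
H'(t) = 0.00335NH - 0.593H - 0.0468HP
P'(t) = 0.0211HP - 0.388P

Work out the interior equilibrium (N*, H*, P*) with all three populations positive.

From dP/dt = 0: 0.0211H* = 0.388, so H* = 18.4.
From dN/dt = 0: 0.886(1 - N*/1130) = 0.0234·18.4, giving N* = 1130·(1 - 0.486) = 581.
From dH/dt = 0: 0.00335·581 - 0.593 = 0.0468P*, so P* = 1.35/0.0468 = 28.9.

N* ≈ 581, H* ≈ 18.4, P* ≈ 28.9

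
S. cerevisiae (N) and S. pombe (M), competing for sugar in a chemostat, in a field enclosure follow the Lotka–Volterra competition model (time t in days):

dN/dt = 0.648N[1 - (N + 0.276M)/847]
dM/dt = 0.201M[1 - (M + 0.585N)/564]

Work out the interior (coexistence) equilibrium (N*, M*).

Setting both brackets to zero gives the nullclines N + 0.276M = 847 and 0.585N + M = 564.
Substituting M = 564 - 0.585N into the first: N(1 - 0.276·0.585) = 847 - 0.276·564.
So N* = 691/0.839 = 824, and then M* = 564 - 0.585·824 = 81.7.

N* ≈ 824, M* ≈ 81.7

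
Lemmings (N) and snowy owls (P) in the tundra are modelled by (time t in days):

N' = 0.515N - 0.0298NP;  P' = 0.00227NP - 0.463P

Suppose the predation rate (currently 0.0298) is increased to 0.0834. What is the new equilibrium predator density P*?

At the interior fixed point, setting dN/dt = 0 with N > 0 fixes P* = (prey growth rate)/(NP coefficient) — independent of the other coefficients.
With the change, P* = 0.515/0.0834 = 6.18; it falls from 17.3.

P* ≈ 6.18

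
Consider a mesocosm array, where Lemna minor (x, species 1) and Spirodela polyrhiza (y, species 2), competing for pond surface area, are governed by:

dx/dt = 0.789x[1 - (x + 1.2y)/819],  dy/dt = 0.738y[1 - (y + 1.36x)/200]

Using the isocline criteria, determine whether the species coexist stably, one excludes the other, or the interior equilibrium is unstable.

species 1 excludes species 2

Compare the nullcline intercepts: K1/α12 = 819/1.2 = 682 > K2 = 200; K2/α21 = 200/1.36 = 147 < K1 = 819.
Since the inequalities point opposite ways, species 1 can invade but species 2 cannot.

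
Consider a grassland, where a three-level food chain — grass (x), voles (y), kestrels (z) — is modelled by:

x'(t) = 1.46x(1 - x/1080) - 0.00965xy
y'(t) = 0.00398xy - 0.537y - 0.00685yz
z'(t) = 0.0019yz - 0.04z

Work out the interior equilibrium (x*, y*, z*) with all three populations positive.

From dz/dt = 0: 0.0019y* = 0.04, so y* = 21.1.
From dx/dt = 0: 1.46(1 - x*/1080) = 0.00965·21.1, giving x* = 1080·(1 - 0.139) = 930.
From dy/dt = 0: 0.00398·930 - 0.537 = 0.00685z*, so z* = 3.16/0.00685 = 462.

x* ≈ 930, y* ≈ 21.1, z* ≈ 462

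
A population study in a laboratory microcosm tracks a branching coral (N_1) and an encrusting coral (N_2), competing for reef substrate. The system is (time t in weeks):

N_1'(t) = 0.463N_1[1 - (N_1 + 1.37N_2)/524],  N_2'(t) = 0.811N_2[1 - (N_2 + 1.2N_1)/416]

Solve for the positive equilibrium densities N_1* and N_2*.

N_1* ≈ 71.3, N_2* ≈ 330

Setting both brackets to zero gives the nullclines N_1 + 1.37N_2 = 524 and 1.2N_1 + N_2 = 416.
Substituting N_2 = 416 - 1.2N_1 into the first: N_1(1 - 1.37·1.2) = 524 - 1.37·416.
So N_1* = -45.9/-0.644 = 71.3, and then N_2* = 416 - 1.2·71.3 = 330.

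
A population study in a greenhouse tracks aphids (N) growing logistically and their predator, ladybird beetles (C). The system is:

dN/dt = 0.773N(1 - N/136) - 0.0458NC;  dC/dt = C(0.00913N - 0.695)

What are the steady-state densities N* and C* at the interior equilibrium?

From dC/dt = 0 with C > 0: 0.00913N* = 0.695, so N* = 76.1.
Substitute into dN/dt = 0: 0.773(1 - 76.1/136) = 0.0458C*.
The bracket is 0.44, giving C* = 0.34/0.0458 = 7.43.

N* ≈ 76.1, C* ≈ 7.43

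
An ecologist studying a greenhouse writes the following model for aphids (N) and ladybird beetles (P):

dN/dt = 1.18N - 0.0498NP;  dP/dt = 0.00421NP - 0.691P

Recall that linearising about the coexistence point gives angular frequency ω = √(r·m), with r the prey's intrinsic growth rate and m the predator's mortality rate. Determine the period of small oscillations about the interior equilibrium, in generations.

T ≈ 6.96 generations

Here r = 1.18 and m = 0.691, so r·m = 0.815.
ω = √0.815 = 0.903 per generation, hence T = 2π/ω ≈ 6.96 generations.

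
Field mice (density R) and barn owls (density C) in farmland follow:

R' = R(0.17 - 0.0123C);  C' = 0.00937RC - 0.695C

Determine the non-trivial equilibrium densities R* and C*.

Set dC/dt = 0 with C > 0: 0.00937R - 0.695 = 0, so R* = 0.695/0.00937 = 74.2.
Set dR/dt = 0 with R > 0: 0.17 - 0.0123C = 0, so C* = 0.17/0.0123 = 13.8.

R* ≈ 74.2, C* ≈ 13.8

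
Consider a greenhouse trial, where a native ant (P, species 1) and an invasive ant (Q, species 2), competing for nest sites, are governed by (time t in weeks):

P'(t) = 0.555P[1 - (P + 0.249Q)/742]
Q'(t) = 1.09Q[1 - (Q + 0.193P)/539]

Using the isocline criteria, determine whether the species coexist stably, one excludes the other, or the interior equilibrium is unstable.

Compare the nullcline intercepts: K1/α12 = 742/0.249 = 2980 > K2 = 539; K2/α21 = 539/0.193 = 2790 > K1 = 742.
Since both inequalities hold, each species can invade when rare, so the interior equilibrium is stable.

stable coexistence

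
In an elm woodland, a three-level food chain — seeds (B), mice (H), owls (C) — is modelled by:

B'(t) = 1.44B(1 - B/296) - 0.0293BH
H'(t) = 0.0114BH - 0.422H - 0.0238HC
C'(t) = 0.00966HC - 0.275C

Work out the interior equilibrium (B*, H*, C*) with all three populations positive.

B* ≈ 125, H* ≈ 28.5, C* ≈ 41.9

From dC/dt = 0: 0.00966H* = 0.275, so H* = 28.5.
From dB/dt = 0: 1.44(1 - B*/296) = 0.0293·28.5, giving B* = 296·(1 - 0.579) = 125.
From dH/dt = 0: 0.0114·125 - 0.422 = 0.0238C*, so C* = 0.998/0.0238 = 41.9.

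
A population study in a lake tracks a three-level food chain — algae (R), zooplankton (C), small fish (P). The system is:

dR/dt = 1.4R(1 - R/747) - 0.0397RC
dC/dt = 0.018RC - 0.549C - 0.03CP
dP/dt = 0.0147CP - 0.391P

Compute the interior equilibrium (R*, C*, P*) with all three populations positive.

R* ≈ 184, C* ≈ 26.6, P* ≈ 91.8

From dP/dt = 0: 0.0147C* = 0.391, so C* = 26.6.
From dR/dt = 0: 1.4(1 - R*/747) = 0.0397·26.6, giving R* = 747·(1 - 0.754) = 184.
From dC/dt = 0: 0.018·184 - 0.549 = 0.03P*, so P* = 2.76/0.03 = 91.8.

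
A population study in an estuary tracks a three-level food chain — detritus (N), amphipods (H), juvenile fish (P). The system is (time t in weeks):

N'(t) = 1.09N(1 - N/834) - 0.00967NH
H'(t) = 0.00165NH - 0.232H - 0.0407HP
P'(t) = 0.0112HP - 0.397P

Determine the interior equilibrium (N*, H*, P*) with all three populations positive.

N* ≈ 572, H* ≈ 35.4, P* ≈ 17.5

From dP/dt = 0: 0.0112H* = 0.397, so H* = 35.4.
From dN/dt = 0: 1.09(1 - N*/834) = 0.00967·35.4, giving N* = 834·(1 - 0.314) = 572.
From dH/dt = 0: 0.00165·572 - 0.232 = 0.0407P*, so P* = 0.711/0.0407 = 17.5.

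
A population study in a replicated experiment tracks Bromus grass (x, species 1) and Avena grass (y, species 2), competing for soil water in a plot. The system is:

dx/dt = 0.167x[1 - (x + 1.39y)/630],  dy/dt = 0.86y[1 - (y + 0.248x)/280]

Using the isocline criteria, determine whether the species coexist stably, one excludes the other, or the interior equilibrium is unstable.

stable coexistence

Compare the nullcline intercepts: K1/α12 = 630/1.39 = 453 > K2 = 280; K2/α21 = 280/0.248 = 1130 > K1 = 630.
Since both inequalities hold, each species can invade when rare, so the interior equilibrium is stable.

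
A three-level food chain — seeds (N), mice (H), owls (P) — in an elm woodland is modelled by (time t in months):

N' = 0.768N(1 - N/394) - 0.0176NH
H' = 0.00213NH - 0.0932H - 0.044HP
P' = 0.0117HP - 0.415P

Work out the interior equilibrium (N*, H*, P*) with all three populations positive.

From dP/dt = 0: 0.0117H* = 0.415, so H* = 35.5.
From dN/dt = 0: 0.768(1 - N*/394) = 0.0176·35.5, giving N* = 394·(1 - 0.813) = 73.7.
From dH/dt = 0: 0.00213·73.7 - 0.0932 = 0.044P*, so P* = 0.0639/0.044 = 1.45.

N* ≈ 73.7, H* ≈ 35.5, P* ≈ 1.45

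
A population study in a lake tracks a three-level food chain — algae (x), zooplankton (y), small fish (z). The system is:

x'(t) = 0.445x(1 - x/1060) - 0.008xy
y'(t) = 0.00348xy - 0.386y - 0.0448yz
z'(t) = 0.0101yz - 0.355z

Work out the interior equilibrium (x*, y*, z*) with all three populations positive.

From dz/dt = 0: 0.0101y* = 0.355, so y* = 35.1.
From dx/dt = 0: 0.445(1 - x*/1060) = 0.008·35.1, giving x* = 1060·(1 - 0.632) = 390.
From dy/dt = 0: 0.00348·390 - 0.386 = 0.0448z*, so z* = 0.972/0.0448 = 21.7.

x* ≈ 390, y* ≈ 35.1, z* ≈ 21.7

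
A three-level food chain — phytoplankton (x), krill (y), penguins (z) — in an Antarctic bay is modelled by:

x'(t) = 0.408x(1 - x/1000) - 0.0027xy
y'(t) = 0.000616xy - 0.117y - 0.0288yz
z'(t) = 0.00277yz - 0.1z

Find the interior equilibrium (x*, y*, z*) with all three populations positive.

From dz/dt = 0: 0.00277y* = 0.1, so y* = 36.1.
From dx/dt = 0: 0.408(1 - x*/1000) = 0.0027·36.1, giving x* = 1000·(1 - 0.239) = 761.
From dy/dt = 0: 0.000616·761 - 0.117 = 0.0288z*, so z* = 0.352/0.0288 = 12.2.

x* ≈ 761, y* ≈ 36.1, z* ≈ 12.2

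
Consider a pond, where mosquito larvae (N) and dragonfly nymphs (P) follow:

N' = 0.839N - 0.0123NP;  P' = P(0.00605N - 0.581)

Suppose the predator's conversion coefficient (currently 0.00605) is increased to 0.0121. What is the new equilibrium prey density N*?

At the interior fixed point, setting dP/dt = 0 with P > 0 fixes N* = (predator death rate)/(NP coefficient) — independent of the other coefficients.
With the change, N* = 0.581/0.0121 = 48; it falls from 96.

N* ≈ 48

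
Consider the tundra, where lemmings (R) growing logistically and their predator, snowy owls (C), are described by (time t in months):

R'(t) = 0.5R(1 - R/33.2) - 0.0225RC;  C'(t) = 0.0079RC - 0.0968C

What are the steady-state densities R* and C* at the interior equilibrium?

R* ≈ 12.3, C* ≈ 14

From dC/dt = 0 with C > 0: 0.0079R* = 0.0968, so R* = 12.3.
Substitute into dR/dt = 0: 0.5(1 - 12.3/33.2) = 0.0225C*.
The bracket is 0.631, giving C* = 0.315/0.0225 = 14.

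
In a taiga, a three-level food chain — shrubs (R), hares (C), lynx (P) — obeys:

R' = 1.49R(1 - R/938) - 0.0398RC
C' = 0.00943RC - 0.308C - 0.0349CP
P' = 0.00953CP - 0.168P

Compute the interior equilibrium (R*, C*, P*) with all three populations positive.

From dP/dt = 0: 0.00953C* = 0.168, so C* = 17.6.
From dR/dt = 0: 1.49(1 - R*/938) = 0.0398·17.6, giving R* = 938·(1 - 0.471) = 496.
From dC/dt = 0: 0.00943·496 - 0.308 = 0.0349P*, so P* = 4.37/0.0349 = 125.

R* ≈ 496, C* ≈ 17.6, P* ≈ 125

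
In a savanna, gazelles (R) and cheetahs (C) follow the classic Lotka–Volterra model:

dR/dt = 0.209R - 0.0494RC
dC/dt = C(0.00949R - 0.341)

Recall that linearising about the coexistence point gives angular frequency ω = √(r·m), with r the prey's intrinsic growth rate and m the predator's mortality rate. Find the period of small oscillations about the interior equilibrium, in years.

Here r = 0.209 and m = 0.341, so r·m = 0.0713.
ω = √0.0713 = 0.267 per year, hence T = 2π/ω ≈ 23.5 years.

T ≈ 23.5 years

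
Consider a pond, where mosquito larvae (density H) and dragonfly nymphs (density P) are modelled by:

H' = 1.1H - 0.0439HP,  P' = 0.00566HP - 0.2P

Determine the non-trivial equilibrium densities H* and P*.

H* ≈ 35.3, P* ≈ 25.1

Set dP/dt = 0 with P > 0: 0.00566H - 0.2 = 0, so H* = 0.2/0.00566 = 35.3.
Set dH/dt = 0 with H > 0: 1.1 - 0.0439P = 0, so P* = 1.1/0.0439 = 25.1.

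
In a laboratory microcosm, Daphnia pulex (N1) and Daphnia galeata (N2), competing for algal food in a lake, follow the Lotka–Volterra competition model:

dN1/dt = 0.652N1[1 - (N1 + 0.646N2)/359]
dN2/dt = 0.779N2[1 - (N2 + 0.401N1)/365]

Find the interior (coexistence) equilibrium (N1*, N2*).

Setting both brackets to zero gives the nullclines N1 + 0.646N2 = 359 and 0.401N1 + N2 = 365.
Substituting N2 = 365 - 0.401N1 into the first: N1(1 - 0.646·0.401) = 359 - 0.646·365.
So N1* = 123/0.741 = 166, and then N2* = 365 - 0.401·166 = 298.

N1* ≈ 166, N2* ≈ 298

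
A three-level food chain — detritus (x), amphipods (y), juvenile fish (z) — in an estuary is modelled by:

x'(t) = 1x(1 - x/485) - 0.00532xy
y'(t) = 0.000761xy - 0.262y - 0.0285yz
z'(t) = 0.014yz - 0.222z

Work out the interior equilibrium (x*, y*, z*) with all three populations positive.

From dz/dt = 0: 0.014y* = 0.222, so y* = 15.9.
From dx/dt = 0: 1(1 - x*/485) = 0.00532·15.9, giving x* = 485·(1 - 0.0844) = 444.
From dy/dt = 0: 0.000761·444 - 0.262 = 0.0285z*, so z* = 0.0759/0.0285 = 2.66.

x* ≈ 444, y* ≈ 15.9, z* ≈ 2.66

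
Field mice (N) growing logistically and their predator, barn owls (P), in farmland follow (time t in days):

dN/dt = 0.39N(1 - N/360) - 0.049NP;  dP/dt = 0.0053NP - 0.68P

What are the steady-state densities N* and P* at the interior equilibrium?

N* ≈ 128, P* ≈ 5.12

From dP/dt = 0 with P > 0: 0.0053N* = 0.68, so N* = 128.
Substitute into dN/dt = 0: 0.39(1 - 128/360) = 0.049P*.
The bracket is 0.644, giving P* = 0.251/0.049 = 5.12.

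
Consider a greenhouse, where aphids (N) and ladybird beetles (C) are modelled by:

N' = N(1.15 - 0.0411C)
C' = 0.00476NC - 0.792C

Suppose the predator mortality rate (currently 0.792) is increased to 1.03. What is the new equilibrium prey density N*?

At the interior fixed point, setting dC/dt = 0 with C > 0 fixes N* = (predator death rate)/(NC coefficient) — independent of the other coefficients.
With the change, N* = 1.03/0.00476 = 216; it rises from 166.

N* ≈ 216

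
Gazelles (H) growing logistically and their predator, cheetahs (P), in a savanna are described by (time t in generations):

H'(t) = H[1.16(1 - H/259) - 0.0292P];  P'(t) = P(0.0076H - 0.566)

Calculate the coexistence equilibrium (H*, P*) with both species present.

H* ≈ 74.5, P* ≈ 28.3

From dP/dt = 0 with P > 0: 0.0076H* = 0.566, so H* = 74.5.
Substitute into dH/dt = 0: 1.16(1 - 74.5/259) = 0.0292P*.
The bracket is 0.712, giving P* = 0.826/0.0292 = 28.3.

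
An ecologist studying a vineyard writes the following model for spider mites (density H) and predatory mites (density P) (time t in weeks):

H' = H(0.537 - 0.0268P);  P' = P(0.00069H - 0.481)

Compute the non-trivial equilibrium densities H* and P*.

Set dP/dt = 0 with P > 0: 0.00069H - 0.481 = 0, so H* = 0.481/0.00069 = 697.
Set dH/dt = 0 with H > 0: 0.537 - 0.0268P = 0, so P* = 0.537/0.0268 = 20.

H* ≈ 697, P* ≈ 20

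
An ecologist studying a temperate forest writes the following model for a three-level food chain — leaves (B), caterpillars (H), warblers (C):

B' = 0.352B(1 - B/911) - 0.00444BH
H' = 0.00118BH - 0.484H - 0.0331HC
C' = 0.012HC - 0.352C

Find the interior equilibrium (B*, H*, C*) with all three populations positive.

From dC/dt = 0: 0.012H* = 0.352, so H* = 29.3.
From dB/dt = 0: 0.352(1 - B*/911) = 0.00444·29.3, giving B* = 911·(1 - 0.37) = 574.
From dH/dt = 0: 0.00118·574 - 0.484 = 0.0331C*, so C* = 0.193/0.0331 = 5.84.

B* ≈ 574, H* ≈ 29.3, C* ≈ 5.84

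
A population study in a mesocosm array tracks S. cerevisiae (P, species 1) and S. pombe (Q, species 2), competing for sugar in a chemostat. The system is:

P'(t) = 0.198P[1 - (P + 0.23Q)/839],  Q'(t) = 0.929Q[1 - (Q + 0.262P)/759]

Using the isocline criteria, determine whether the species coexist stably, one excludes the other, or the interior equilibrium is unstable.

Compare the nullcline intercepts: K1/α12 = 839/0.23 = 3650 > K2 = 759; K2/α21 = 759/0.262 = 2900 > K1 = 839.
Since both inequalities hold, each species can invade when rare, so the interior equilibrium is stable.

stable coexistence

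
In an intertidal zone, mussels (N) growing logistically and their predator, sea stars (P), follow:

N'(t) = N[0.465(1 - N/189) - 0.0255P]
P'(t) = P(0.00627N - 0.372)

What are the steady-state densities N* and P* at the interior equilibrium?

From dP/dt = 0 with P > 0: 0.00627N* = 0.372, so N* = 59.3.
Substitute into dN/dt = 0: 0.465(1 - 59.3/189) = 0.0255P*.
The bracket is 0.686, giving P* = 0.319/0.0255 = 12.5.

N* ≈ 59.3, P* ≈ 12.5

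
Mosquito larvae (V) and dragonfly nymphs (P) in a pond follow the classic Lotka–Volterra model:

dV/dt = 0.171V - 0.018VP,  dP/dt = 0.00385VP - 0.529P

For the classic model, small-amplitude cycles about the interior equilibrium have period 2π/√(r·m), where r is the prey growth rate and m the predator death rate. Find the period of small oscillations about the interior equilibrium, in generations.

Here r = 0.171 and m = 0.529, so r·m = 0.0905.
ω = √0.0905 = 0.301 per generation, hence T = 2π/ω ≈ 20.9 generations.

T ≈ 20.9 generations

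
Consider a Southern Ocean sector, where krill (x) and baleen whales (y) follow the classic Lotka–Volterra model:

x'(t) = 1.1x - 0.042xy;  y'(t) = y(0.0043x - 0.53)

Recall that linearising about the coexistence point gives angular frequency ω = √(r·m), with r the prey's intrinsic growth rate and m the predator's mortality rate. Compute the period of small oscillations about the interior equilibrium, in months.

T ≈ 8.23 months

Here r = 1.1 and m = 0.53, so r·m = 0.583.
ω = √0.583 = 0.764 per month, hence T = 2π/ω ≈ 8.23 months.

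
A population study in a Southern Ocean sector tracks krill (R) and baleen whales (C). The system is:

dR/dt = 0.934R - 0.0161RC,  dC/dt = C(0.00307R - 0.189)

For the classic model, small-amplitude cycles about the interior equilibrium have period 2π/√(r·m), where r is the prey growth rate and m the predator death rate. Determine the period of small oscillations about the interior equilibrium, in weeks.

Here r = 0.934 and m = 0.189, so r·m = 0.177.
ω = √0.177 = 0.42 per week, hence T = 2π/ω ≈ 15 weeks.

T ≈ 15 weeks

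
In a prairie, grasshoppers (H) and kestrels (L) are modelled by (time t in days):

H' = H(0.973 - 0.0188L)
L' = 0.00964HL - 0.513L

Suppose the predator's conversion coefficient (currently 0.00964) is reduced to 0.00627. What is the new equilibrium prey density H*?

At the interior fixed point, setting dL/dt = 0 with L > 0 fixes H* = (predator death rate)/(HL coefficient) — independent of the other coefficients.
With the change, H* = 0.513/0.00627 = 81.8; it rises from 53.2.

H* ≈ 81.8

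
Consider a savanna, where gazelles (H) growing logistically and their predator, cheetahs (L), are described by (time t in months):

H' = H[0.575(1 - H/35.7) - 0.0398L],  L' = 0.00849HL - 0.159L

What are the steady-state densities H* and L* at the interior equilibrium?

From dL/dt = 0 with L > 0: 0.00849H* = 0.159, so H* = 18.7.
Substitute into dH/dt = 0: 0.575(1 - 18.7/35.7) = 0.0398L*.
The bracket is 0.475, giving L* = 0.273/0.0398 = 6.87.

H* ≈ 18.7, L* ≈ 6.87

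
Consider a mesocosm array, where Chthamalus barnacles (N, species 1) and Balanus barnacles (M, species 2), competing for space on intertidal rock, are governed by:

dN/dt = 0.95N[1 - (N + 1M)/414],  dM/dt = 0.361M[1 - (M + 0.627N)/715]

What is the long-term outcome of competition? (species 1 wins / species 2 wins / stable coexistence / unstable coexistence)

Compare the nullcline intercepts: K1/α12 = 414/1 = 414 < K2 = 715; K2/α21 = 715/0.627 = 1140 > K1 = 414.
Since the inequalities point opposite ways, species 2 can invade but species 1 cannot.

species 2 excludes species 1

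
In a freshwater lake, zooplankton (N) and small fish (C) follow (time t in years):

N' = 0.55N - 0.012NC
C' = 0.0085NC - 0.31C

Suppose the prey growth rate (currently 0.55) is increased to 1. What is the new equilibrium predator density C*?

At the interior fixed point, setting dN/dt = 0 with N > 0 fixes C* = (prey growth rate)/(NC coefficient) — independent of the other coefficients.
With the change, C* = 1/0.012 = 83.3; it rises from 45.8.

C* ≈ 83.3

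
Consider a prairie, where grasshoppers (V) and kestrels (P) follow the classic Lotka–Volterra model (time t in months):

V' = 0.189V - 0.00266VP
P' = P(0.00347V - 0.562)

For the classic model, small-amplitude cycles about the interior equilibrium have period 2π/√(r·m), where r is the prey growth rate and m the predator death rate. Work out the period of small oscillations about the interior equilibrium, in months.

T ≈ 19.3 months

Here r = 0.189 and m = 0.562, so r·m = 0.106.
ω = √0.106 = 0.326 per month, hence T = 2π/ω ≈ 19.3 months.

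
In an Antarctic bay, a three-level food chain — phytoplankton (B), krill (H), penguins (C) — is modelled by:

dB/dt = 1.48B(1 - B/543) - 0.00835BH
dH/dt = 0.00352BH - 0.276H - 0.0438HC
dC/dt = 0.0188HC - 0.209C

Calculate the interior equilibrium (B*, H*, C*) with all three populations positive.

B* ≈ 509, H* ≈ 11.1, C* ≈ 34.6

From dC/dt = 0: 0.0188H* = 0.209, so H* = 11.1.
From dB/dt = 0: 1.48(1 - B*/543) = 0.00835·11.1, giving B* = 543·(1 - 0.0627) = 509.
From dH/dt = 0: 0.00352·509 - 0.276 = 0.0438C*, so C* = 1.52/0.0438 = 34.6.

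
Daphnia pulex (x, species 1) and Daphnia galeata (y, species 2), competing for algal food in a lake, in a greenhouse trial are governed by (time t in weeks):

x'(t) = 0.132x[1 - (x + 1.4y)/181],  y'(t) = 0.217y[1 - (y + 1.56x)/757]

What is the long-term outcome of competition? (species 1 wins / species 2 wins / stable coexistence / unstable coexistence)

species 2 excludes species 1

Compare the nullcline intercepts: K1/α12 = 181/1.4 = 129 < K2 = 757; K2/α21 = 757/1.56 = 485 > K1 = 181.
Since the inequalities point opposite ways, species 2 can invade but species 1 cannot.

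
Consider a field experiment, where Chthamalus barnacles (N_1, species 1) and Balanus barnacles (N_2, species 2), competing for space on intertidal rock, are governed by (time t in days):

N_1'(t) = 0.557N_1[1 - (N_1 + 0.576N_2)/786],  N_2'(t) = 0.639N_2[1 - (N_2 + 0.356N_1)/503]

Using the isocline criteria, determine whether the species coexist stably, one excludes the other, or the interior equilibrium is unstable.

stable coexistence

Compare the nullcline intercepts: K1/α12 = 786/0.576 = 1360 > K2 = 503; K2/α21 = 503/0.356 = 1410 > K1 = 786.
Since both inequalities hold, each species can invade when rare, so the interior equilibrium is stable.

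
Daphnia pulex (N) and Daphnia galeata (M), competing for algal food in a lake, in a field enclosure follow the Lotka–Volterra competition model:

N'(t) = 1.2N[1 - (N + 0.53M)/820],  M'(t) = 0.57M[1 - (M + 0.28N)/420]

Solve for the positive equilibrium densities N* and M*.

Setting both brackets to zero gives the nullclines N + 0.53M = 820 and 0.28N + M = 420.
Substituting M = 420 - 0.28N into the first: N(1 - 0.53·0.28) = 820 - 0.53·420.
So N* = 597/0.852 = 702, and then M* = 420 - 0.28·702 = 224.

N* ≈ 702, M* ≈ 224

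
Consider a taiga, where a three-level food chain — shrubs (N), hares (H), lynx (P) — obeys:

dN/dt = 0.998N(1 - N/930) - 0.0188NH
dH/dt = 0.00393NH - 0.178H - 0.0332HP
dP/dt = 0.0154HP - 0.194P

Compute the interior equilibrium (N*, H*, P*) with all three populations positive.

From dP/dt = 0: 0.0154H* = 0.194, so H* = 12.6.
From dN/dt = 0: 0.998(1 - N*/930) = 0.0188·12.6, giving N* = 930·(1 - 0.237) = 709.
From dH/dt = 0: 0.00393·709 - 0.178 = 0.0332P*, so P* = 2.61/0.0332 = 78.6.

N* ≈ 709, H* ≈ 12.6, P* ≈ 78.6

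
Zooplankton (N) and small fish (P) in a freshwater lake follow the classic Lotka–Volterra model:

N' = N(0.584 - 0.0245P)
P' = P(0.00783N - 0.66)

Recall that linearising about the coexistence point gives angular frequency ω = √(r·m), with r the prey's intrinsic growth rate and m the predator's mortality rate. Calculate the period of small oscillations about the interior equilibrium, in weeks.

T ≈ 10.1 weeks

Here r = 0.584 and m = 0.66, so r·m = 0.385.
ω = √0.385 = 0.621 per week, hence T = 2π/ω ≈ 10.1 weeks.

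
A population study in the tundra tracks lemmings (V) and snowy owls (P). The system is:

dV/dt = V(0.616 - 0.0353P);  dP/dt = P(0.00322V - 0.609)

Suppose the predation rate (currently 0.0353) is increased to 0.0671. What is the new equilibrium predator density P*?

At the interior fixed point, setting dV/dt = 0 with V > 0 fixes P* = (prey growth rate)/(VP coefficient) — independent of the other coefficients.
With the change, P* = 0.616/0.0671 = 9.18; it falls from 17.5.

P* ≈ 9.18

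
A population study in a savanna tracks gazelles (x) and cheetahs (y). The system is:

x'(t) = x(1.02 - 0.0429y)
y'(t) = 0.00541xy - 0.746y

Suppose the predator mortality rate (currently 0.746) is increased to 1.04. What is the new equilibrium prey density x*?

At the interior fixed point, setting dy/dt = 0 with y > 0 fixes x* = (predator death rate)/(xy coefficient) — independent of the other coefficients.
With the change, x* = 1.04/0.00541 = 192; it rises from 138.

x* ≈ 192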